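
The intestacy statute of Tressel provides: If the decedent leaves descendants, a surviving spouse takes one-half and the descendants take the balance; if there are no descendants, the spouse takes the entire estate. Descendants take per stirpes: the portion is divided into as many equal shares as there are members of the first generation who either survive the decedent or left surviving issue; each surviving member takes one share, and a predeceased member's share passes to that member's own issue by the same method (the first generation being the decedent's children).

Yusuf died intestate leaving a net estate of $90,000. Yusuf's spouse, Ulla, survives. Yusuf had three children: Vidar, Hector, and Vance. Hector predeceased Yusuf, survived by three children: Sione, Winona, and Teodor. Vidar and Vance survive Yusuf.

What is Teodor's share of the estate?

Teodor receives $5,000.

Ulla takes one-half of $90,000 = $45,000. The remaining $45,000 passes to the descendants.
The descendants' portion ($45,000) is divided into 3 shares of $15,000: Vidar and Vance each take $15,000; Hector's $15,000 share passes to Hector's issue.
Hector's share ($15,000) is divided into 3 shares of $5,000: Sione, Winona, and Teodor each take $5,000.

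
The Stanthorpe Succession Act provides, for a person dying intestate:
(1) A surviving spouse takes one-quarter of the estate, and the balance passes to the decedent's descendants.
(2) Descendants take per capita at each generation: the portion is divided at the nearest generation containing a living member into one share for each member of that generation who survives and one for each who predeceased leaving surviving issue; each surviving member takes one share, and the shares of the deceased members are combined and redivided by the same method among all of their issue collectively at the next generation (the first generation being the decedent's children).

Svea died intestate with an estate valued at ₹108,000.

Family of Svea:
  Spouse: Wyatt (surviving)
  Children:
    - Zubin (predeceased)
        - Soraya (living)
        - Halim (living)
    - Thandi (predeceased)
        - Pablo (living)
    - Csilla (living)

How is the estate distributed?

Wyatt: ₹27,000; Soraya: ₹18,000; Halim: ₹18,000; Pablo: ₹18,000; Csilla: ₹27,000

Wyatt takes one-quarter of ₹108,000 = ₹27,000. The remaining ₹81,000 passes to the descendants.
The descendants' portion (₹81,000) is divided at the children's generation into 3 shares of ₹27,000. Csilla takes ₹27,000. The 2 shares of the deceased (Zubin and Thandi) are combined into a pool of ₹54,000.
That pool (₹54,000) is divided at the grandchildren's generation equally among Soraya, Halim, and Pablo: ₹18,000 each.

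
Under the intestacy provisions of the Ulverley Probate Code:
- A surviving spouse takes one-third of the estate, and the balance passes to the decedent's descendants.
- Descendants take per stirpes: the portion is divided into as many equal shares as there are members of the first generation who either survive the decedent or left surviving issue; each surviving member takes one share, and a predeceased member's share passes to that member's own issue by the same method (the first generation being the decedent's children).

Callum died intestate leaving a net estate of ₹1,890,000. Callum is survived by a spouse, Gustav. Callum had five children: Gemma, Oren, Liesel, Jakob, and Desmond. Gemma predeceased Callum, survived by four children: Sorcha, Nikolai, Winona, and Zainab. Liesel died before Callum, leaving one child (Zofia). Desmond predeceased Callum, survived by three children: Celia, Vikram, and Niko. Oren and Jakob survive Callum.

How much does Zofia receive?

Zofia receives ₹252,000.

Gustav takes one-third of ₹1,890,000 = ₹630,000. The remaining ₹1,260,000 passes to the descendants.
The descendants' portion (₹1,260,000) is divided into 5 shares of ₹252,000: Oren and Jakob each take ₹252,000; Gemma's ₹252,000 share passes to Gemma's issue; Liesel's ₹252,000 share passes to Liesel's issue; Desmond's ₹252,000 share passes to Desmond's issue.
Gemma's share (₹252,000) is divided into 4 shares of ₹63,000: Sorcha, Nikolai, Winona, and Zainab each take ₹63,000.
Liesel's share (₹252,000) passes entirely to Zofia.
Desmond's share (₹252,000) is divided into 3 shares of ₹84,000: Celia, Vikram, and Niko each take ₹84,000.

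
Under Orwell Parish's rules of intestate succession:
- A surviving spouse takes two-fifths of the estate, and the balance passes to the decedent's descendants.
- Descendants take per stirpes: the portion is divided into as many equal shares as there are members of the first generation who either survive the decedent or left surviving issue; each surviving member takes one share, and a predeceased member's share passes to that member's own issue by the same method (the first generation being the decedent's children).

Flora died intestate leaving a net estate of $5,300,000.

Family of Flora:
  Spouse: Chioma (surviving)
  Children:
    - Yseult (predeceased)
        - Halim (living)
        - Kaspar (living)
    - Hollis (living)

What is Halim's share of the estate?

Chioma takes two-fifths of $5,300,000 = $2,120,000. The remaining $3,180,000 passes to the descendants.
The descendants' portion ($3,180,000) is divided into 2 shares of $1,590,000: Hollis takes $1,590,000; Yseult's $1,590,000 share passes to Yseult's issue.
Yseult's share ($1,590,000) is divided into 2 shares of $795,000: Halim and Kaspar each take $795,000.

Halim receives $795,000.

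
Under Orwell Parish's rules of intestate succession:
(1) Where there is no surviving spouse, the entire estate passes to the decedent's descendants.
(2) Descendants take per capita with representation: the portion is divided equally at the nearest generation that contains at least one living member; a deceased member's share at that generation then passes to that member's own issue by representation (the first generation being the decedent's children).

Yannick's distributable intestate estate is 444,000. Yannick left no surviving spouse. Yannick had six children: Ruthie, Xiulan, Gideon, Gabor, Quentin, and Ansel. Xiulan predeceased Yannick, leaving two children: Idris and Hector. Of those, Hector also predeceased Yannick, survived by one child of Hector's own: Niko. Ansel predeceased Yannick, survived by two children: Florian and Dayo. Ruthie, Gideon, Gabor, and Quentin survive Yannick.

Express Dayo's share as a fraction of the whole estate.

The entire 444,000 passes to the descendants.
That amount (444,000) is divided into 6 shares of 74,000: Ruthie, Gideon, Gabor, and Quentin each take 74,000; Xiulan's 74,000 share passes to Xiulan's issue; Ansel's 74,000 share passes to Ansel's issue.
Xiulan's share (74,000) is divided into 2 shares of 37,000: Idris takes 37,000; Hector's 37,000 share passes to Hector's issue.
Hector's share (37,000) passes entirely to Niko.
Ansel's share (74,000) is divided into 2 shares of 37,000: Florian and Dayo each take 37,000.

Dayo receives 1/12 of the estate.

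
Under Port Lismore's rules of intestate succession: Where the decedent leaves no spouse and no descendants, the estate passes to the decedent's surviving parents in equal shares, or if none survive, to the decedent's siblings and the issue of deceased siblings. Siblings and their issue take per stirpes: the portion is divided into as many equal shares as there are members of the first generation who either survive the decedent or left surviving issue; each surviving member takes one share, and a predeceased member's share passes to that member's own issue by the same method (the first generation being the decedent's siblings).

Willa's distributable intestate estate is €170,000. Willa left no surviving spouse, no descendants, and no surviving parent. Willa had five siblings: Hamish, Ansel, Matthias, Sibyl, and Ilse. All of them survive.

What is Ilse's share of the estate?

The entire €170,000 passes to the siblings and their issue.
That amount (€170,000) is divided into 5 shares of €34,000: Hamish, Ansel, Matthias, Sibyl, and Ilse each take €34,000.

Ilse receives €34,000.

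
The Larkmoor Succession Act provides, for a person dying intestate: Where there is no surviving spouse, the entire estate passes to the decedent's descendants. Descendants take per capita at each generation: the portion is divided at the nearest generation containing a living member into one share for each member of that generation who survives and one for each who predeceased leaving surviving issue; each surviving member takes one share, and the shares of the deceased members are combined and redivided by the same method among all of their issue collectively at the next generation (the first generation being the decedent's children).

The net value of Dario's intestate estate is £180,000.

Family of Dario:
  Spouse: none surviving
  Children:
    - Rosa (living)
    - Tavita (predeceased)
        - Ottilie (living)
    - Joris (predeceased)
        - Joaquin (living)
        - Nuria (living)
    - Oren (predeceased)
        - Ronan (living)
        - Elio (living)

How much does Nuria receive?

The entire £180,000 passes to the descendants.
That amount (£180,000) is divided at the children's generation into 4 shares of £45,000. Rosa takes £45,000. The 3 shares of the deceased (Tavita, Joris, and Oren) are combined into a pool of £135,000.
That pool (£135,000) is divided at the grandchildren's generation equally among Ottilie, Joaquin, Nuria, Ronan, and Elio: £27,000 each.

Nuria receives £27,000.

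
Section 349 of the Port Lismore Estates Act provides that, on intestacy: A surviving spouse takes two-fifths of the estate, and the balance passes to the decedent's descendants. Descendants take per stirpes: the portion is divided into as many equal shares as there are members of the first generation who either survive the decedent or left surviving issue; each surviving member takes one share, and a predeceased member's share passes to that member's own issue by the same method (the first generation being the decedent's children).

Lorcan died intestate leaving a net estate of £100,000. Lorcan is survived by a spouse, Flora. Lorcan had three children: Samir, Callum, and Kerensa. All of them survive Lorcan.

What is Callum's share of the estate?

Callum receives £20,000.

Flora takes two-fifths of £100,000 = £40,000. The remaining £60,000 passes to the descendants.
The descendants' portion (£60,000) is divided into 3 shares of £20,000: Samir, Callum, and Kerensa each take £20,000.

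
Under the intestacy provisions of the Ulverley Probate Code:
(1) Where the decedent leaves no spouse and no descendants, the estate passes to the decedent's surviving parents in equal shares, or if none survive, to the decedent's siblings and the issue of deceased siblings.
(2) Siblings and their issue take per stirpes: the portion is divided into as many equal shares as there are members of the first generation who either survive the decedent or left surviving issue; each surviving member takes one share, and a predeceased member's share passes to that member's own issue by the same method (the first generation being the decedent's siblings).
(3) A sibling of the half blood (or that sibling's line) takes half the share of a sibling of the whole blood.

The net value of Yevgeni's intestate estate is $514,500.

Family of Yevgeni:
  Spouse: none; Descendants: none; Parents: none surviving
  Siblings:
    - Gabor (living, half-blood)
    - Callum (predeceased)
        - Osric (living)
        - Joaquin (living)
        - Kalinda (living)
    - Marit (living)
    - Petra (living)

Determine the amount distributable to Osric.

Osric receives $49,000.

The entire $514,500 passes to the siblings and their issue.
Counting each half-blood sibling's line as half a unit, there are 7/2 units in $514,500, so one unit is $147,000. Whole-blood lines (Callum, Marit, and Petra) take $147,000 each; half-blood lines (Gabor) take $73,500 each.
Callum's share ($147,000) is divided into 3 shares of $49,000: Osric, Joaquin, and Kalinda each take $49,000.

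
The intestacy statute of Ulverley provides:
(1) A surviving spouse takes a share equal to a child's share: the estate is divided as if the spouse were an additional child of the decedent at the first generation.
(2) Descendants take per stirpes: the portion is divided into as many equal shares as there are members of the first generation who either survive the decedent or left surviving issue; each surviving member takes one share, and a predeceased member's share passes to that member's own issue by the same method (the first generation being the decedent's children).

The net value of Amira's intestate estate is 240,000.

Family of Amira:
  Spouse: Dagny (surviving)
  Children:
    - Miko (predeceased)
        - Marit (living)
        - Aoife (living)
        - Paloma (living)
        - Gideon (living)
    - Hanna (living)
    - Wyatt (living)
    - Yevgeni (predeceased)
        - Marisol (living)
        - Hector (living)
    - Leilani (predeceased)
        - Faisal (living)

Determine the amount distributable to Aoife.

Aoife receives 10,000.

The spouse counts as an additional share at the children's level, so there are 6 primary shares of 40,000. Dagny takes one such share (40,000).
The children's combined portion (200,000) is divided into 5 shares of 40,000: Hanna and Wyatt each take 40,000; Miko's 40,000 share passes to Miko's issue; Yevgeni's 40,000 share passes to Yevgeni's issue; Leilani's 40,000 share passes to Leilani's issue.
Miko's share (40,000) is divided into 4 shares of 10,000: Marit, Aoife, Paloma, and Gideon each take 10,000.
Yevgeni's share (40,000) is divided into 2 shares of 20,000: Marisol and Hector each take 20,000.
Leilani's share (40,000) passes entirely to Faisal.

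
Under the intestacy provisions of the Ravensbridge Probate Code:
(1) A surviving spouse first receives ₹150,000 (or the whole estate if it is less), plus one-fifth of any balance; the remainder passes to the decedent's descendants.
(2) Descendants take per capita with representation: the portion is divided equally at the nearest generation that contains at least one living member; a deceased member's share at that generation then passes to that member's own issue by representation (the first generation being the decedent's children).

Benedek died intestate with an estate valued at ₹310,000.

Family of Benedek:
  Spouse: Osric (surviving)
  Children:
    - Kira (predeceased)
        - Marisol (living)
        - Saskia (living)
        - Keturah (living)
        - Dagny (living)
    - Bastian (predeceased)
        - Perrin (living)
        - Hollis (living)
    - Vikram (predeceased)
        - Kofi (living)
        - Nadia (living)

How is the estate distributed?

Osric first takes ₹150,000, leaving a balance of ₹160,000. Osric then takes one-fifth of the balance (₹32,000), for a total of ₹182,000. The remaining ₹128,000 passes to the descendants.
No child survives, so the initial division is made at the grandchildren's generation.
The descendants' portion (₹128,000) is divided into 8 shares of ₹16,000: Marisol, Saskia, Keturah, Dagny, Perrin, Hollis, Kofi, and Nadia each take ₹16,000.

Osric: ₹182,000; Marisol: ₹16,000; Saskia: ₹16,000; Keturah: ₹16,000; Dagny: ₹16,000; Perrin: ₹16,000; Hollis: ₹16,000; Kofi: ₹16,000; Nadia: ₹16,000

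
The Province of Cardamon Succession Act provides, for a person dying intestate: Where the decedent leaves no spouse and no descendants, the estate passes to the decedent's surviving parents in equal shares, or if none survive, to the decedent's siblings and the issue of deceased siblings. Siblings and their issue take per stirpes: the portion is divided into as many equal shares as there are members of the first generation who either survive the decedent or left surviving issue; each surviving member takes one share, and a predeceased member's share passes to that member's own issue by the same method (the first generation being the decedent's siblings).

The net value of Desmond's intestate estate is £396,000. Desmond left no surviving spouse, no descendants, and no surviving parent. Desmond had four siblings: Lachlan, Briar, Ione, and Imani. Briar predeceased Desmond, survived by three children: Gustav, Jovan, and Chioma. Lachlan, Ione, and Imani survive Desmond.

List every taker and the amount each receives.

Lachlan: £99,000; Gustav: £33,000; Jovan: £33,000; Chioma: £33,000; Ione: £99,000; Imani: £99,000

The entire £396,000 passes to the siblings and their issue.
That amount (£396,000) is divided into 4 shares of £99,000: Lachlan, Ione, and Imani each take £99,000; Briar's £99,000 share passes to Briar's issue.
Briar's share (£99,000) is divided into 3 shares of £33,000: Gustav, Jovan, and Chioma each take £33,000.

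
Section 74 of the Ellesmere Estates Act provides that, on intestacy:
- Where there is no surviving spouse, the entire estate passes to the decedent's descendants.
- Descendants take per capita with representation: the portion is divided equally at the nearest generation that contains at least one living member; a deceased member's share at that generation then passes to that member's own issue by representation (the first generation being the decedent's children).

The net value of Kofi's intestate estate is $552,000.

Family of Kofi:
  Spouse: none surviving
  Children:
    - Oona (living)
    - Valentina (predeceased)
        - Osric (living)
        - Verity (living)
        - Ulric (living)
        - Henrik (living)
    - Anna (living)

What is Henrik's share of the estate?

The entire $552,000 passes to the descendants.
That amount ($552,000) is divided into 3 shares of $184,000: Oona and Anna each take $184,000; Valentina's $184,000 share passes to Valentina's issue.
Valentina's share ($184,000) is divided into 4 shares of $46,000: Osric, Verity, Ulric, and Henrik each take $46,000.

Henrik receives $46,000.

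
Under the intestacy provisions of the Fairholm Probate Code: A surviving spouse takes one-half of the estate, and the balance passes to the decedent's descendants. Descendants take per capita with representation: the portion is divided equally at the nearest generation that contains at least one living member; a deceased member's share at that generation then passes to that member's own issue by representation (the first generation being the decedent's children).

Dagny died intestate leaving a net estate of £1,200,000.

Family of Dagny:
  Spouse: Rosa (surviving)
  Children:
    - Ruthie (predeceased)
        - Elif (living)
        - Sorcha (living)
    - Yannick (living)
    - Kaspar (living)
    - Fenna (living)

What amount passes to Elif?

Rosa takes one-half of £1,200,000 = £600,000. The remaining £600,000 passes to the descendants.
The descendants' portion (£600,000) is divided into 4 shares of £150,000: Yannick, Kaspar, and Fenna each take £150,000; Ruthie's £150,000 share passes to Ruthie's issue.
Ruthie's share (£150,000) is divided into 2 shares of £75,000: Elif and Sorcha each take £75,000.

Elif receives £75,000.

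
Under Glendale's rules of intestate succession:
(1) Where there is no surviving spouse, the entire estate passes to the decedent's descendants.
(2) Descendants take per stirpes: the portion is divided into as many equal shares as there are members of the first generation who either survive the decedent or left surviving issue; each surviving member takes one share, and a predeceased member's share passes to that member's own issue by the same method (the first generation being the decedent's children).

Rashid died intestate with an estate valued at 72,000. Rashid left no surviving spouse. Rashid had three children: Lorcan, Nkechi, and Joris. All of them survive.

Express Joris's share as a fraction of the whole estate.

The entire 72,000 passes to the descendants.
That amount (72,000) is divided into 3 shares of 24,000: Lorcan, Nkechi, and Joris each take 24,000.

Joris receives 1/3 of the estate.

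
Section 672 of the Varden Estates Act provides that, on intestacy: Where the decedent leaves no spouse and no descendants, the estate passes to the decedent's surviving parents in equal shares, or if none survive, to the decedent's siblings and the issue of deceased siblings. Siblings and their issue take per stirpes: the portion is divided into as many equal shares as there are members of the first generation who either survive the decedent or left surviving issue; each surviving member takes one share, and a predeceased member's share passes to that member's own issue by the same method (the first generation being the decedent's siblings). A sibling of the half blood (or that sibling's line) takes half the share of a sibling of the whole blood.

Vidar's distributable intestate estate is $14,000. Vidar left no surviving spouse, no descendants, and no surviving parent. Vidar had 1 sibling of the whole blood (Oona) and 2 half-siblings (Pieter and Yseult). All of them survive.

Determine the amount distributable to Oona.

The entire $14,000 passes to the siblings and their issue.
Counting each half-blood sibling's line as half a unit, there are 2 units in $14,000, so one unit is $7,000. Whole-blood lines (Oona) take $7,000 each; half-blood lines (Pieter and Yseult) take $3,500 each.

Oona receives $7,000.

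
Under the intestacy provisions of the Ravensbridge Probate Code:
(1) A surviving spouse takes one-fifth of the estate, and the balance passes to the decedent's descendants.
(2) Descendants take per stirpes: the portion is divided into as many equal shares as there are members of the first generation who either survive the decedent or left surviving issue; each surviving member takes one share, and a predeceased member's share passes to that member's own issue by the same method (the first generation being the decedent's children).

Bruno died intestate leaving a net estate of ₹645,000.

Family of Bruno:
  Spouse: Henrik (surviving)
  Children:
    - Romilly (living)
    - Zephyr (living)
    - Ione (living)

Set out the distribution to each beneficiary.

Henrik takes one-fifth of ₹645,000 = ₹129,000. The remaining ₹516,000 passes to the descendants.
The descendants' portion (₹516,000) is divided into 3 shares of ₹172,000: Romilly, Zephyr, and Ione each take ₹172,000.

Henrik: ₹129,000; Romilly: ₹172,000; Zephyr: ₹172,000; Ione: ₹172,000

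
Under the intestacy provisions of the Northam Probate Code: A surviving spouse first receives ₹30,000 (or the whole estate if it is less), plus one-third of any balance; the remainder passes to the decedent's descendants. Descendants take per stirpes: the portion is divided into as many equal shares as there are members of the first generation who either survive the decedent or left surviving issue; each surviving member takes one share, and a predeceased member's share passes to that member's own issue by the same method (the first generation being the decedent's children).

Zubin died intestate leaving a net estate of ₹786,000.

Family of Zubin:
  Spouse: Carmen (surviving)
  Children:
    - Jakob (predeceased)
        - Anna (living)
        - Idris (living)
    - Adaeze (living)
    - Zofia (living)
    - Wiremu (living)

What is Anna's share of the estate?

Anna receives ₹63,000.

Carmen first takes ₹30,000, leaving a balance of ₹756,000. Carmen then takes one-third of the balance (₹252,000), for a total of ₹282,000. The remaining ₹504,000 passes to the descendants.
The descendants' portion (₹504,000) is divided into 4 shares of ₹126,000: Adaeze, Zofia, and Wiremu each take ₹126,000; Jakob's ₹126,000 share passes to Jakob's issue.
Jakob's share (₹126,000) is divided into 2 shares of ₹63,000: Anna and Idris each take ₹63,000.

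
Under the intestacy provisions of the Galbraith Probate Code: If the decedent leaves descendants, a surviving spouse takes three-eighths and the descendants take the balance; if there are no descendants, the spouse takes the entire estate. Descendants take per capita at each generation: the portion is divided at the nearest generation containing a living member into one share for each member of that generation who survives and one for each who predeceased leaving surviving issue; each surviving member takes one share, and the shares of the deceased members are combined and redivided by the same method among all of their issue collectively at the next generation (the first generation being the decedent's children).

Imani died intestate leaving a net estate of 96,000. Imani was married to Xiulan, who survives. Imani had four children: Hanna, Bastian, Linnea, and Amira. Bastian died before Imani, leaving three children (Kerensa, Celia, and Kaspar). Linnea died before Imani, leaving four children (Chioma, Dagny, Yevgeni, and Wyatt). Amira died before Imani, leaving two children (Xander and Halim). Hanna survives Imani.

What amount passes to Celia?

Xiulan takes three-eighths of 96,000 = 36,000. The remaining 60,000 passes to the descendants.
The descendants' portion (60,000) is divided at the children's generation into 4 shares of 15,000. Hanna takes 15,000. The 3 shares of the deceased (Bastian, Linnea, and Amira) are combined into a pool of 45,000.
That pool (45,000) is divided at the grandchildren's generation equally among Kerensa, Celia, Kaspar, Chioma, Dagny, Yevgeni, Wyatt, Xander, and Halim: 5,000 each.

Celia receives 5,000.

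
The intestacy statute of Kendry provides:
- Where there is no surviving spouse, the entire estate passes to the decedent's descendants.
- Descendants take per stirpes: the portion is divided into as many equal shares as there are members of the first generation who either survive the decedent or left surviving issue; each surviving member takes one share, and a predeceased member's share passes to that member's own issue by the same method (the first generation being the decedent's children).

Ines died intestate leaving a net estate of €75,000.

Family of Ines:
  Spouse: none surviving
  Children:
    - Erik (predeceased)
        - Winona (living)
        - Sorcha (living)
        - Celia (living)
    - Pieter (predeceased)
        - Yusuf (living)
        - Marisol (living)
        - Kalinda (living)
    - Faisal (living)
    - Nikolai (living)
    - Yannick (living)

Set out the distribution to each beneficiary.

The entire €75,000 passes to the descendants.
That amount (€75,000) is divided into 5 shares of €15,000: Faisal, Nikolai, and Yannick each take €15,000; Erik's €15,000 share passes to Erik's issue; Pieter's €15,000 share passes to Pieter's issue.
Erik's share (€15,000) is divided into 3 shares of €5,000: Winona, Sorcha, and Celia each take €5,000.
Pieter's share (€15,000) is divided into 3 shares of €5,000: Yusuf, Marisol, and Kalinda each take €5,000.

Winona: €5,000; Sorcha: €5,000; Celia: €5,000; Yusuf: €5,000; Marisol: €5,000; Kalinda: €5,000; Faisal: €15,000; Nikolai: €15,000; Yannick: €15,000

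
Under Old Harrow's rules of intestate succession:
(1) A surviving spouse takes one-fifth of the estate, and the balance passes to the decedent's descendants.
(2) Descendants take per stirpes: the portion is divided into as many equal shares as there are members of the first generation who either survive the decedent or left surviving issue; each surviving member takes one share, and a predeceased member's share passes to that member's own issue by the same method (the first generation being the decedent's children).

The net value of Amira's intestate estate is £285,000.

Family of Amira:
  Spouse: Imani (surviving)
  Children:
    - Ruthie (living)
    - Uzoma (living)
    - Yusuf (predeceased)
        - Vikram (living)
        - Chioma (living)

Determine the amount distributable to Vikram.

Vikram receives £38,000.

Imani takes one-fifth of £285,000 = £57,000. The remaining £228,000 passes to the descendants.
The descendants' portion (£228,000) is divided into 3 shares of £76,000: Ruthie and Uzoma each take £76,000; Yusuf's £76,000 share passes to Yusuf's issue.
Yusuf's share (£76,000) is divided into 2 shares of £38,000: Vikram and Chioma each take £38,000.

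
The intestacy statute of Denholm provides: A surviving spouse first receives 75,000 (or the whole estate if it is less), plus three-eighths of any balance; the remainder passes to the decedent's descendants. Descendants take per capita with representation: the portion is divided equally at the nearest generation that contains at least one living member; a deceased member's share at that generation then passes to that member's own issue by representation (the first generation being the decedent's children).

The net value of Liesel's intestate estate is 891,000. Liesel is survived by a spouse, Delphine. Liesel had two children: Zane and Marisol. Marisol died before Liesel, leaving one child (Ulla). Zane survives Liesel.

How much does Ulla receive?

Delphine first takes 75,000, leaving a balance of 816,000. Delphine then takes three-eighths of the balance (306,000), for a total of 381,000. The remaining 510,000 passes to the descendants.
The descendants' portion (510,000) is divided into 2 shares of 255,000: Zane takes 255,000; Marisol's 255,000 share passes to Marisol's issue.
Marisol's share (255,000) passes entirely to Ulla.

Ulla receives 255,000.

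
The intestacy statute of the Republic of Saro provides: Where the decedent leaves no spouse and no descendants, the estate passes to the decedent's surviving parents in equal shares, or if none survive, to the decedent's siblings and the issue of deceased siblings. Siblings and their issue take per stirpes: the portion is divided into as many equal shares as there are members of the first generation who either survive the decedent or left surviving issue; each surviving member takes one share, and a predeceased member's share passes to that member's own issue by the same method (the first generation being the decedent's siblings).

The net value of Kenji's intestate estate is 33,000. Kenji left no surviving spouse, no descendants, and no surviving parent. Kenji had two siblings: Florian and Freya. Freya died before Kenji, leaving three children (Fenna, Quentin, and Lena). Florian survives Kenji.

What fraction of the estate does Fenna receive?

Fenna receives 1/6 of the estate.

The entire 33,000 passes to the siblings and their issue.
That amount (33,000) is divided into 2 shares of 16,500: Florian takes 16,500; Freya's 16,500 share passes to Freya's issue.
Freya's share (16,500) is divided into 3 shares of 5,500: Fenna, Quentin, and Lena each take 5,500.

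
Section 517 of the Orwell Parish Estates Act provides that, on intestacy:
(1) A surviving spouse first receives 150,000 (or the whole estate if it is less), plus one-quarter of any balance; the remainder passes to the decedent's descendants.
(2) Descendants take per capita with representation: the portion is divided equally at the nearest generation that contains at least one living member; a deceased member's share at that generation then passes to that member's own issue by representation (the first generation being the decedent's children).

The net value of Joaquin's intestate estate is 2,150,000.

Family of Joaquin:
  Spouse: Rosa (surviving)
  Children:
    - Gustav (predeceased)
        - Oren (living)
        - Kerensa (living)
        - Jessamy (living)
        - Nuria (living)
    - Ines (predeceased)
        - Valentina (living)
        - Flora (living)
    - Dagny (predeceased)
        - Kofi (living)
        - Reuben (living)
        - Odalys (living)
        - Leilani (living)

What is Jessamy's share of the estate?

Rosa first takes 150,000, leaving a balance of 2,000,000. Rosa then takes one-quarter of the balance (500,000), for a total of 650,000. The remaining 1,500,000 passes to the descendants.
No child survives, so the initial division is made at the grandchildren's generation.
The descendants' portion (1,500,000) is divided into 10 shares of 150,000: Oren, Kerensa, Jessamy, Nuria, Valentina, Flora, Kofi, Reuben, Odalys, and Leilani each take 150,000.

Jessamy receives 150,000.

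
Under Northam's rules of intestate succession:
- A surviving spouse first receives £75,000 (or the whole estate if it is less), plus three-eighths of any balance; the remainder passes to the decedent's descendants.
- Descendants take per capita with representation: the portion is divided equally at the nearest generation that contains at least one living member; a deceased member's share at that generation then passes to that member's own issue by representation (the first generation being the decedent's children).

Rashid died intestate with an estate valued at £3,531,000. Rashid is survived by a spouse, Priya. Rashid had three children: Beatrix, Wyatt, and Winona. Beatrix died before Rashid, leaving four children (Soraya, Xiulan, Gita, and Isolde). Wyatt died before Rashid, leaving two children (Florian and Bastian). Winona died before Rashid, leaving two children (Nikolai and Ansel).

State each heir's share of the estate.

Priya: £1,371,000; Soraya: £270,000; Xiulan: £270,000; Gita: £270,000; Isolde: £270,000; Florian: £270,000; Bastian: £270,000; Nikolai: £270,000; Ansel: £270,000

Priya first takes £75,000, leaving a balance of £3,456,000. Priya then takes three-eighths of the balance (£1,296,000), for a total of £1,371,000. The remaining £2,160,000 passes to the descendants.
No child survives, so the initial division is made at the grandchildren's generation.
The descendants' portion (£2,160,000) is divided into 8 shares of £270,000: Soraya, Xiulan, Gita, Isolde, Florian, Bastian, Nikolai, and Ansel each take £270,000.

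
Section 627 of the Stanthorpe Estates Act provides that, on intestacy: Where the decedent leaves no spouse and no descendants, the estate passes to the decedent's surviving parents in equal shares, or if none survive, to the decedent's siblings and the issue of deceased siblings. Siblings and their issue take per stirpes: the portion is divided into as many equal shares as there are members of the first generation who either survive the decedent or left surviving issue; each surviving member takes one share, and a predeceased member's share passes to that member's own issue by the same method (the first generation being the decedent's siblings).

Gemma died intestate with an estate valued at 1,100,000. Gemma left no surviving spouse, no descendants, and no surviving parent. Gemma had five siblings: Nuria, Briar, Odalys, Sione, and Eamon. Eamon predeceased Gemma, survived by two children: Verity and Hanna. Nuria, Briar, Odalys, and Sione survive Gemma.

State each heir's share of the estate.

Nuria: 220,000; Briar: 220,000; Odalys: 220,000; Sione: 220,000; Verity: 110,000; Hanna: 110,000

The entire 1,100,000 passes to the siblings and their issue.
That amount (1,100,000) is divided into 5 shares of 220,000: Nuria, Briar, Odalys, and Sione each take 220,000; Eamon's 220,000 share passes to Eamon's issue.
Eamon's share (220,000) is divided into 2 shares of 110,000: Verity and Hanna each take 110,000.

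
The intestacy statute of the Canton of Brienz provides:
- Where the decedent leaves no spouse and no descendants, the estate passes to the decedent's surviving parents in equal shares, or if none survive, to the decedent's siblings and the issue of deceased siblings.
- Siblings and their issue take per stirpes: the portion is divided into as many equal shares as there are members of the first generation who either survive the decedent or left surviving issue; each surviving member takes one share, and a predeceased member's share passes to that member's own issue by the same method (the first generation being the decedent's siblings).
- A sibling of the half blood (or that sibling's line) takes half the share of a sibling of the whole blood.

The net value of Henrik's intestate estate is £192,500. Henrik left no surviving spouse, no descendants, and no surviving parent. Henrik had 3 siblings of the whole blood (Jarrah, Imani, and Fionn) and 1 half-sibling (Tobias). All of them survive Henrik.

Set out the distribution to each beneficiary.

Tobias: £27,500; Jarrah: £55,000; Imani: £55,000; Fionn: £55,000

The entire £192,500 passes to the siblings and their issue.
Counting each half-blood sibling's line as half a unit, there are 7/2 units in £192,500, so one unit is £55,000. Whole-blood lines (Jarrah, Imani, and Fionn) take £55,000 each; half-blood lines (Tobias) take £27,500 each.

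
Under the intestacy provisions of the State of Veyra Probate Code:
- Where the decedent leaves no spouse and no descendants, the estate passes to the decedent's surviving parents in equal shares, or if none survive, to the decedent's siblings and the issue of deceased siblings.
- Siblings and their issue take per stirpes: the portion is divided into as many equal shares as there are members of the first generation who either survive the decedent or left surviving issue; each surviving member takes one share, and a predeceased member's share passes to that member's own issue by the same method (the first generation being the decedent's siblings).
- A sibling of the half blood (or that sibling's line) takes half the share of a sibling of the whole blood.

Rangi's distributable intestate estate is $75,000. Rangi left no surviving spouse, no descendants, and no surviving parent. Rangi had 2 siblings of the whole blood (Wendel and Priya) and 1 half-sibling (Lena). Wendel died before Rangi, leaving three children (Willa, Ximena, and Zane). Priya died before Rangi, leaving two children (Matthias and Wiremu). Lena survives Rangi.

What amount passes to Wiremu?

The entire $75,000 passes to the siblings and their issue.
Counting each half-blood sibling's line as half a unit, there are 5/2 units in $75,000, so one unit is $30,000. Whole-blood lines (Wendel and Priya) take $30,000 each; half-blood lines (Lena) take $15,000 each.
Wendel's share ($30,000) is divided into 3 shares of $10,000: Willa, Ximena, and Zane each take $10,000.
Priya's share ($30,000) is divided into 2 shares of $15,000: Matthias and Wiremu each take $15,000.

Wiremu receives $15,000.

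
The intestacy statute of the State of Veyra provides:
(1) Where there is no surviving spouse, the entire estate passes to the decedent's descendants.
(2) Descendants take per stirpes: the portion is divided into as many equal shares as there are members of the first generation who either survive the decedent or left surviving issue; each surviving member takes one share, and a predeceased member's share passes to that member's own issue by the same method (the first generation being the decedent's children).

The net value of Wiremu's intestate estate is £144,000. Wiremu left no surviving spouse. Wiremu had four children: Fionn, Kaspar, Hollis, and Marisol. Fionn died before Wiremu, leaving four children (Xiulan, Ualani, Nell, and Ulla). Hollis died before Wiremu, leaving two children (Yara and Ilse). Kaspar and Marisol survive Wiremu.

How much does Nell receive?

Nell receives £9,000.

The entire £144,000 passes to the descendants.
That amount (£144,000) is divided into 4 shares of £36,000: Kaspar and Marisol each take £36,000; Fionn's £36,000 share passes to Fionn's issue; Hollis's £36,000 share passes to Hollis's issue.
Fionn's share (£36,000) is divided into 4 shares of £9,000: Xiulan, Ualani, Nell, and Ulla each take £9,000.
Hollis's share (£36,000) is divided into 2 shares of £18,000: Yara and Ilse each take £18,000.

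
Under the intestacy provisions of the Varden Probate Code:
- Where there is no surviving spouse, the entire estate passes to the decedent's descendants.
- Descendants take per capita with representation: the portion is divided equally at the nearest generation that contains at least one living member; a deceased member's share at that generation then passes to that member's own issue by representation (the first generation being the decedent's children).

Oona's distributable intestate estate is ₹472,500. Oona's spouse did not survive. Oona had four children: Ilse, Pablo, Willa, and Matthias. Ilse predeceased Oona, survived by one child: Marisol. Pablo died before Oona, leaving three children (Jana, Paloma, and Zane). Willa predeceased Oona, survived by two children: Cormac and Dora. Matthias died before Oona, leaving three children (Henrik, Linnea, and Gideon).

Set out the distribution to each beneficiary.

Marisol: ₹52,500; Jana: ₹52,500; Paloma: ₹52,500; Zane: ₹52,500; Cormac: ₹52,500; Dora: ₹52,500; Henrik: ₹52,500; Linnea: ₹52,500; Gideon: ₹52,500

The entire ₹472,500 passes to the descendants.
No child survives, so the initial division is made at the grandchildren's generation.
That amount (₹472,500) is divided into 9 shares of ₹52,500: Marisol, Jana, Paloma, Zane, Cormac, Dora, Henrik, Linnea, and Gideon each take ₹52,500.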